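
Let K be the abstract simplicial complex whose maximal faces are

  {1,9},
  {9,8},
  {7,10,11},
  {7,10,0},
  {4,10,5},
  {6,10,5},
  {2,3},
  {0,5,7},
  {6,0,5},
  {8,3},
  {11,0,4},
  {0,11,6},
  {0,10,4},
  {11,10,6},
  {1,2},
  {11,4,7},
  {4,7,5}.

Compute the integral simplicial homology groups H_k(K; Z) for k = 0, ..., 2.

H_0 = Z^2,  H_1 = Z ⊕ Z/2Z,  H_2 = 0.

K has 12 vertices, 23 edges, 12 triangles.
rank ∂_0 = 0, rank ∂_1 = 10 ⇒ b_0 = 12 − 0 − 10 = 2; all invariant factors of ∂_1 are 1 so no torsion. So H_0 ≅ Z^2.
rank ∂_1 = 10, rank ∂_2 = 12 ⇒ b_1 = 23 − 10 − 12 = 1; ∂_2 has invariant factor(s) [2] giving torsion. So H_1 ≅ Z ⊕ Z/2Z.
rank ∂_2 = 12, rank ∂_3 = 0 ⇒ b_2 = 12 − 12 − 0 = 0. So H_2 ≅ 0.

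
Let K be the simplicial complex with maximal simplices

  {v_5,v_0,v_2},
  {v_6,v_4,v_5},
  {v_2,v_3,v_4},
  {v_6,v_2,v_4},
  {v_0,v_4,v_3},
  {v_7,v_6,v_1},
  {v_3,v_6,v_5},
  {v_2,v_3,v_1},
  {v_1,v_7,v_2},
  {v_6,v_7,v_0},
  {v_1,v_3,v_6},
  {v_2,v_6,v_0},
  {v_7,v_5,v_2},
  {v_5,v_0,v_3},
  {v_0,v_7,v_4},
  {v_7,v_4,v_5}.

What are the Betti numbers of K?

Order the vertices as v_0 < v_1 < v_2 < v_3 < v_4 < v_5 < v_6 < v_7. Listing each simplex with vertices in this order, K has dimension 2 with simplices:

  0-simplices (8): [v_0], [v_1], [v_2], [v_3], [v_4], [v_5], [v_6], [v_7]
  1-simplices (24): (24 of them)
  2-simplices (16): (16 of them)

Hence C_0 ≅ Z^8, C_1 ≅ Z^24, C_2 ≅ Z^16.

∂_1: C_1 → C_0 is given by ∂[p,q] = [q] − [p]. For instance
  ∂[v_2,v_5] = [v_5] − [v_2].
The resulting 8×24 matrix has rank 7, and its Smith normal form has invariant factors (1,1,1,1,1,1,1).

∂_2: C_2 → C_1 sends each 2-simplex [p,q,r] to [q,r] − [p,r] + [p,q]. For instance
  ∂[v_2,v_4,v_6] = [v_4,v_6] − [v_2,v_6] + [v_2,v_4],
  ∂[v_1,v_2,v_3] = [v_2,v_3] − [v_1,v_3] + [v_1,v_2].
The resulting 24×16 matrix has rank 15, and its Smith normal form has invariant factors (1,1,1,1,1,1,1,1,1,1,1,1,1,1,1).

Now H_k = ker ∂_k / im ∂_{k+1}, so:

  H_0: rank C_0 − rank ∂_1 = 8 − 7 = 1, and the invariant factors of ∂_1 are all 1, so H_0 ≅ Z.
  H_1: rank ker ∂_1 − rank ∂_2 = (24 − 7) − 15 = 2, and the invariant factors of ∂_2 are all 1, so H_1 ≅ Z^2.
  H_2: rank ker ∂_2 − rank ∂_3 = (16 − 15) − 0 = 1, and there is no ∂_3, so H_2 ≅ Z.

(K is a triangulation of the torus T^2.)

Hence the Betti numbers are b_0 = 1, b_1 = 2, b_2 = 1.

b_0 = 1, b_1 = 2, b_2 = 1.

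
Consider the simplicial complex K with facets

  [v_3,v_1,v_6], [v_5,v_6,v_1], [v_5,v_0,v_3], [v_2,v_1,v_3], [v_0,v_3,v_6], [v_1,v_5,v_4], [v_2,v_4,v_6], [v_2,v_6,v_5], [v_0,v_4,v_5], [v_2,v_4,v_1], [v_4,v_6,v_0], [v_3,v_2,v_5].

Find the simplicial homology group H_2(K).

Take the total order v_0 < v_1 < v_2 < v_3 < v_4 < v_5 < v_6 on the vertex set. Then K (dimension 2) consists of the simplices:

  0-simplices (7): [v_0], [v_1], [v_2], [v_3], [v_4], [v_5], [v_6]
  1-simplices (18): (18 of them)
  2-simplices (12): (12 of them)

so the chain groups are C_0 ≅ Z^7, C_1 ≅ Z^18, C_2 ≅ Z^12.

The boundary map ∂_1: C_1 → C_0 sends each edge [p,q] (with p < q) to q − p. For instance
  ∂[v_4,v_5] = [v_5] − [v_4].
The resulting 7×18 matrix has rank 6, and its Smith normal form has invariant factors (1,1,1,1,1,1).

The boundary map ∂_2: C_2 → C_1 maps a triangle to the signed sum of its edges. For instance
  ∂[v_1,v_3,v_6] = [v_3,v_6] − [v_1,v_6] + [v_1,v_3],
  ∂[v_2,v_3,v_5] = [v_3,v_5] − [v_2,v_5] + [v_2,v_3].
The resulting 18×12 matrix has rank 12, and its Smith normal form has invariant factors (1,1,1,1,1,1,1,1,1,1,1,2).

From H_k ≅ ker(∂_k) / im(∂_{k+1}) we obtain:

  H_2: rank ker ∂_2 − rank ∂_3 = (12 − 12) − 0 = 0, and there is no ∂_3, so H_2 ≅ 0.

H_2 = 0.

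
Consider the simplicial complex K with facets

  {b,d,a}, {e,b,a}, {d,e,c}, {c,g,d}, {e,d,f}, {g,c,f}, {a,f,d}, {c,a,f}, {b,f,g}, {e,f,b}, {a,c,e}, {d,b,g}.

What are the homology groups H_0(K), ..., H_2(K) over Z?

Order the vertices as a < b < c < d < e < f < g. Listing each simplex with vertices in this order, K has dimension 2 with simplices:

  0-simplices (7): a, b, c, d, e, f, g
  1-simplices (18): ab, ac, ad, ae, af, bd, be, bf, bg, cd, ce, cf, cg, de, df, dg, ef, fg
  2-simplices (12): abd, abe, ace, acf, adf, bdg, bef, bfg, cde, cdg, cfg, def

giving chain groups C_0 ≅ Z^7, C_1 ≅ Z^18, C_2 ≅ Z^12.

The boundary map ∂_1: C_1 → C_0 is given by ∂[p,q] = [q] − [p].
The 7×18 boundary matrix has rank 6 and Smith normal form diag(1,1,1,1,1,1).

The boundary map ∂_2: C_2 → C_1 acts by ∂[p,q,r] = [q,r] − [p,r] + [p,q]. For instance
  ∂cdg = dg − cg + cd,
  ∂cfg = fg − cg + cf.
As a 18×12 matrix over Z this has rank 12, with invariant factors (1,1,1,1,1,1,1,1,1,1,1,2).

Now H_k = ker ∂_k / im ∂_{k+1}, so:

  H_0: rank C_0 − rank ∂_1 = 7 − 6 = 1, and the invariant factors of ∂_1 are all 1, so H_0 = Z.
  H_1: rank ker ∂_1 − rank ∂_2 = (18 − 6) − 12 = 0, and ∂_2 has invariant factor 2 > 1, so H_1 = Z/2Z.
  H_2: rank ker ∂_2 − rank ∂_3 = (12 − 12) − 0 = 0, and there is no ∂_3, so H_2 = 0.

As a check, the Euler characteristic is 7 − 18 + 12 = 1, which agrees with 1 − 0 + 0 = 1.

H_0 = Z,  H_1 = Z/2Z,  H_2 = 0.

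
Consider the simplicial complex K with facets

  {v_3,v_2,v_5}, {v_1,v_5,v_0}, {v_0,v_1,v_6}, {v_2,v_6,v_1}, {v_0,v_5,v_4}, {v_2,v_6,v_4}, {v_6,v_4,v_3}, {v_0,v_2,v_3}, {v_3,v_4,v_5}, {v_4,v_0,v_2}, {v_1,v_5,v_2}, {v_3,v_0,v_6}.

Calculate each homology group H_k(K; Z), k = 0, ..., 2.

Take the total order v_0 < v_1 < v_2 < v_3 < v_4 < v_5 < v_6 on the vertex set. Then K (dimension 2) consists of the simplices:

  0-simplices (7): [v_0], [v_1], [v_2], [v_3], [v_4], [v_5], [v_6]
  1-simplices (18): (18 of them)
  2-simplices (12): (12 of them)

Hence C_0 ≅ Z^7, C_1 ≅ Z^18, C_2 ≅ Z^12.

The boundary map ∂_1: C_1 → C_0 maps an edge to its endpoints' difference, ∂[p,q] = q − p. For instance
  ∂[v_0,v_2] = [v_2] − [v_0].
The 7×18 boundary matrix has rank 6 and Smith normal form diag(1,1,1,1,1,1).

∂_2: C_2 → C_1 sends each 2-simplex [p,q,r] to [q,r] − [p,r] + [p,q]. For instance
  ∂[v_0,v_4,v_5] = [v_4,v_5] − [v_0,v_5] + [v_0,v_4],
  ∂[v_0,v_1,v_5] = [v_1,v_5] − [v_0,v_5] + [v_0,v_1].
The resulting 18×12 matrix has rank 12, and its Smith normal form has invariant factors (1,1,1,1,1,1,1,1,1,1,1,2).

Reading off H_k = ker ∂_k / im ∂_{k+1}:

  H_0: rank C_0 − rank ∂_1 = 7 − 6 = 1, and the invariant factors of ∂_1 are all 1, so H_0 = Z.
  H_1: rank ker ∂_1 − rank ∂_2 = (18 − 6) − 12 = 0, and ∂_2 has invariant factor 2 > 1, so H_1 = Z/2.
  H_2: rank ker ∂_2 − rank ∂_3 = (12 − 12) − 0 = 0, and there is no ∂_3, so H_2 = 0.

As a check, the Euler characteristic is 7 − 18 + 12 = 1, which agrees with 1 − 0 + 0 = 1.
(K is a triangulation of the real projective plane RP^2.)

H_0 = Z,  H_1 = Z/2,  H_2 = 0.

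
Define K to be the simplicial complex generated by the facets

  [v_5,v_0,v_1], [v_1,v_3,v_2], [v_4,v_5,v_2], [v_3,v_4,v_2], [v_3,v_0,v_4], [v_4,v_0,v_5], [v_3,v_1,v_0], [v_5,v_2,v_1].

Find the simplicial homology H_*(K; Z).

H_0 = Z,  H_1 = 0,  H_2 = Z.

We work with the vertex ordering v_0 < v_1 < v_2 < v_3 < v_4 < v_5. The simplices of K, each written with vertices in increasing order, are:

  0-simplices (6): [v_0], [v_1], [v_2], [v_3], [v_4], [v_5]
  1-simplices (12): [v_0,v_1], [v_0,v_3], [v_0,v_4], [v_0,v_5], [v_1,v_2], [v_1,v_3], [v_1,v_5], [v_2,v_3], [v_2,v_4], [v_2,v_5], [v_3,v_4], [v_4,v_5]
  2-simplices (8): [v_0,v_1,v_3], [v_0,v_1,v_5], [v_0,v_3,v_4], [v_0,v_4,v_5], [v_1,v_2,v_3], [v_1,v_2,v_5], [v_2,v_3,v_4], [v_2,v_4,v_5]

giving chain groups C_0 ≅ Z^6, C_1 ≅ Z^12, C_2 ≅ Z^8.

Boundary ∂_1: C_1 → C_0 maps an edge to its endpoints' difference, ∂[p,q] = q − p. For instance
  ∂[v_0,v_4] = [v_4] − [v_0].
The resulting 6×12 matrix has rank 5, and its Smith normal form has invariant factors (1,1,1,1,1).

Boundary ∂_2: C_2 → C_1 sends each 2-simplex [p,q,r] to [q,r] − [p,r] + [p,q]. For instance
  ∂[v_2,v_3,v_4] = [v_3,v_4] − [v_2,v_4] + [v_2,v_3],
  ∂[v_2,v_4,v_5] = [v_4,v_5] − [v_2,v_5] + [v_2,v_4].
The resulting 12×8 matrix has rank 7, and its Smith normal form has invariant factors (1,1,1,1,1,1,1).

Reading off H_k = ker ∂_k / im ∂_{k+1}:

  H_0: rank C_0 − rank ∂_1 = 6 − 5 = 1, and the invariant factors of ∂_1 are all 1, so H_0 ≅ Z.
  H_1: rank ker ∂_1 − rank ∂_2 = (12 − 5) − 7 = 0, and the invariant factors of ∂_2 are all 1, so H_1 ≅ 0.
  H_2: rank ker ∂_2 − rank ∂_3 = (8 − 7) − 0 = 1, and there is no ∂_3, so H_2 ≅ Z.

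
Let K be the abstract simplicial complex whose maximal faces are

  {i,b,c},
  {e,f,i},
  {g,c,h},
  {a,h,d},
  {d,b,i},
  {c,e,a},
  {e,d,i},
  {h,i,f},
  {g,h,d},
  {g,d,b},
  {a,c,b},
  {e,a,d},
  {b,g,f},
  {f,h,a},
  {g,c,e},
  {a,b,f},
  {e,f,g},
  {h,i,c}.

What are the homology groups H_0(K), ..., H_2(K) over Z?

H_0 ≅ Z,  H_1 ≅ Z^2,  H_2 ≅ Z.

Order the vertices as a < b < c < d < e < f < g < h < i. Listing each simplex with vertices in this order, K has dimension 2 with simplices:

  0-simplices (9): a, b, c, d, e, f, g, h, i
  1-simplices (27): ab, ac, ad, ae, af, ah, bc, bd, bf, bg, bi, ce, cg, ch, ci, de, dg, dh, di, ef, eg, ei, fg, fh, fi, gh, hi
  2-simplices (18): abc, abf, ace, ade, adh, afh, bci, bdg, bdi, bfg, ceg, cgh, chi, dei, dgh, efg, efi, fhi

so the chain groups are C_0 ≅ Z^9, C_1 ≅ Z^27, C_2 ≅ Z^18.

∂_1: C_1 → C_0 sends each edge [p,q] (with p < q) to q − p.
This gives a 9×27 integer matrix of rank 8; reducing to Smith normal form yields diagonal entries (1,1,1,1,1,1,1,1).

The boundary map ∂_2: C_2 → C_1 sends each 2-simplex [p,q,r] to [q,r] − [p,r] + [p,q]. For instance
  ∂bdg = dg − bg + bd,
  ∂abc = bc − ac + ab.
This gives a 27×18 integer matrix of rank 17; reducing to Smith normal form yields diagonal entries (1,1,1,1,1,1,1,1,1,1,1,1,1,1,1,1,1).

Now H_k = ker ∂_k / im ∂_{k+1}, so:

  H_0: rank C_0 − rank ∂_1 = 9 − 8 = 1, and the invariant factors of ∂_1 are all 1, so H_0 = Z.
  H_1: rank ker ∂_1 − rank ∂_2 = (27 − 8) − 17 = 2, and the invariant factors of ∂_2 are all 1, so H_1 = Z^2.
  H_2: rank ker ∂_2 − rank ∂_3 = (18 − 17) − 0 = 1, and there is no ∂_3, so H_2 = Z.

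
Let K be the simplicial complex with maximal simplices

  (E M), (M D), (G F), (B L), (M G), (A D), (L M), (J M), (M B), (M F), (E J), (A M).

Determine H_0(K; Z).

K has 9 vertices, 12 edges.
rank ∂_0 = 0, rank ∂_1 = 8 ⇒ b_0 = 9 − 0 − 8 = 1; all invariant factors of ∂_1 are 1 so no torsion. So H_0 = Z.

H_0 ≅ Z.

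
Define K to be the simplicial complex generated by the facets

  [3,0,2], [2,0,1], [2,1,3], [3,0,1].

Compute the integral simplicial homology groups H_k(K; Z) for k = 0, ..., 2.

H_0 = Z,  H_1 = 0,  H_2 = Z.

Fix the vertex order 0 < 1 < 2 < 3 and write every simplex with vertices in increasing order. Then dim K = 2 and the simplices of K are:

  0-simplices (4): [0], [1], [2], [3]
  1-simplices (6): [0,1], [0,2], [0,3], [1,2], [1,3], [2,3]
  2-simplices (4): [0,1,2], [0,1,3], [0,2,3], [1,2,3]

so the chain groups are C_0 ≅ Z^4, C_1 ≅ Z^6, C_2 ≅ Z^4.

∂_1: C_1 → C_0 sends each edge [p,q] (with p < q) to q − p.
As a 4×6 matrix over Z this has rank 3, with invariant factors (1,1,1).

∂_2: C_2 → C_1 maps a triangle to the signed sum of its edges. For instance
  ∂[0,1,3] = [1,3] − [0,3] + [0,1],
  ∂[0,1,2] = [1,2] − [0,2] + [0,1].
As a 6×4 matrix over Z this has rank 3, with invariant factors (1,1,1).

Computing H_k = (kernel of ∂_k) / (image of ∂_{k+1}):

  H_0: rank C_0 − rank ∂_1 = 4 − 3 = 1, and the invariant factors of ∂_1 are all 1, so H_0 ≅ Z.
  H_1: rank ker ∂_1 − rank ∂_2 = (6 − 3) − 3 = 0, and the invariant factors of ∂_2 are all 1, so H_1 ≅ 0.
  H_2: rank ker ∂_2 − rank ∂_3 = (4 − 3) − 0 = 1, and there is no ∂_3, so H_2 ≅ Z.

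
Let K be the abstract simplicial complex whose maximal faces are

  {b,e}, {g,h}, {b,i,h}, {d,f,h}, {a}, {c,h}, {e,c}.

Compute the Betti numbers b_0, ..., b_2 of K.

Fix the vertex order a < b < c < d < e < f < g < h < i and write every simplex with vertices in increasing order. Then dim K = 2 and the simplices of K are:

  0-simplices (9): a, b, c, d, e, f, g, h, i
  1-simplices (10): be, bh, bi, ce, ch, df, dh, fh, gh, hi
  2-simplices (2): bhi, dfh

giving chain groups C_0 ≅ Z^9, C_1 ≅ Z^10, C_2 ≅ Z^2.

Boundary ∂_1: C_1 → C_0 maps an edge to its endpoints' difference, ∂[p,q] = q − p. For instance
  ∂ce = e − c.
The 9×10 boundary matrix has rank 7 and Smith normal form diag(1,1,1,1,1,1,1).

The boundary map ∂_2: C_2 → C_1 sends each 2-simplex [p,q,r] to [q,r] − [p,r] + [p,q]. For instance
  ∂dfh = fh − dh + df,
  ∂bhi = hi − bi + bh.
This gives a 10×2 integer matrix of rank 2; reducing to Smith normal form yields diagonal entries (1,1).

Computing H_k = (kernel of ∂_k) / (image of ∂_{k+1}):

  H_0: rank C_0 − rank ∂_1 = 9 − 7 = 2, and the invariant factors of ∂_1 are all 1, so H_0 ≅ Z^2.
  H_1: rank ker ∂_1 − rank ∂_2 = (10 − 7) − 2 = 1, and the invariant factors of ∂_2 are all 1, so H_1 ≅ Z.
  H_2: rank ker ∂_2 − rank ∂_3 = (2 − 2) − 0 = 0, and there is no ∂_3, so H_2 ≅ 0.

Hence the Betti numbers are b_0 = 2, b_1 = 1, b_2 = 0.

b_0 = 2, b_1 = 1, b_2 = 0.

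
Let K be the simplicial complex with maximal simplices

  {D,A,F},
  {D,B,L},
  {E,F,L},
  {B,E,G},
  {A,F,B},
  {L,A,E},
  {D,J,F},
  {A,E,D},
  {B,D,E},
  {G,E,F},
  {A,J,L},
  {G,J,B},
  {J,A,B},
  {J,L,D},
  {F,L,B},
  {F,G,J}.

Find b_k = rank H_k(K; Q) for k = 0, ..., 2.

K has 8 vertices, 24 edges, 16 triangles.
rank ∂_0 = 0, rank ∂_1 = 7 ⇒ b_0 = 8 − 0 − 7 = 1; all invariant factors of ∂_1 are 1 so no torsion. So H_0 ≅ Z.
rank ∂_1 = 7, rank ∂_2 = 15 ⇒ b_1 = 24 − 7 − 15 = 2; all invariant factors of ∂_2 are 1 so no torsion. So H_1 ≅ Z^2.
rank ∂_2 = 15, rank ∂_3 = 0 ⇒ b_2 = 16 − 15 − 0 = 1. So H_2 ≅ Z.

b_0 = 1, b_1 = 2, b_2 = 1.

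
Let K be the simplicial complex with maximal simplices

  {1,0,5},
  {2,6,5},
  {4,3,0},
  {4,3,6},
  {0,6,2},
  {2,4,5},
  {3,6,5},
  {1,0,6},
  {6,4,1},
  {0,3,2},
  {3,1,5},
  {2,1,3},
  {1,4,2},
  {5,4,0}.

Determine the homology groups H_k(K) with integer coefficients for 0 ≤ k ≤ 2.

We work with the vertex ordering 0 < 1 < 2 < 3 < 4 < 5 < 6. The simplices of K, each written with vertices in increasing order, are:

  0-simplices (7): [0], [1], [2], [3], [4], [5], [6]
  1-simplices (21): [0,1], [0,2], [0,3], [0,4], [0,5], [0,6], [1,2], [1,3], [1,4], [1,5], [1,6], [2,3], [2,4], [2,5], [2,6], [3,4], [3,5], [3,6], [4,5], [4,6], [5,6]
  2-simplices (14): [0,1,5], [0,1,6], [0,2,3], [0,2,6], [0,3,4], [0,4,5], [1,2,3], [1,2,4], [1,3,5], [1,4,6], [2,4,5], [2,5,6], [3,4,6], [3,5,6]

giving chain groups C_0 ≅ Z^7, C_1 ≅ Z^21, C_2 ≅ Z^14.

The boundary map ∂_1: C_1 → C_0 maps an edge to its endpoints' difference, ∂[p,q] = q − p. For instance
  ∂[3,4] = [4] − [3].
The 7×21 boundary matrix has rank 6 and Smith normal form diag(1,1,1,1,1,1).

The boundary map ∂_2: C_2 → C_1 acts by ∂[p,q,r] = [q,r] − [p,r] + [p,q]. For instance
  ∂[0,1,6] = [1,6] − [0,6] + [0,1],
  ∂[2,5,6] = [5,6] − [2,6] + [2,5].
This gives a 21×14 integer matrix of rank 13; reducing to Smith normal form yields diagonal entries (1,1,1,1,1,1,1,1,1,1,1,1,1).

Now H_k = ker ∂_k / im ∂_{k+1}, so:

  H_0: rank C_0 − rank ∂_1 = 7 − 6 = 1, and the invariant factors of ∂_1 are all 1, so H_0 = Z.
  H_1: rank ker ∂_1 − rank ∂_2 = (21 − 6) − 13 = 2, and the invariant factors of ∂_2 are all 1, so H_1 = Z^2.
  H_2: rank ker ∂_2 − rank ∂_3 = (14 − 13) − 0 = 1, and there is no ∂_3, so H_2 = Z.

As a check, the Euler characteristic is 7 − 21 + 14 = 0, which agrees with 1 − 2 + 1 = 0.
(K is a triangulation of the torus T^2.)

H_0 = Z,  H_1 = Z^2,  H_2 = Z.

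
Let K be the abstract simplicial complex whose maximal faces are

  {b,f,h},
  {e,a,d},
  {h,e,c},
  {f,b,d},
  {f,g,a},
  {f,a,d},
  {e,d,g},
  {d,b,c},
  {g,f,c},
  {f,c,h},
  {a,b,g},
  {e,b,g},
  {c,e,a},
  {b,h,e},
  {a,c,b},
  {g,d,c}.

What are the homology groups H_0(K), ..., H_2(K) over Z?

We work with the vertex ordering a < b < c < d < e < f < g < h. The simplices of K, each written with vertices in increasing order, are:

  0-simplices (8): a, b, c, d, e, f, g, h
  1-simplices (24): ab, ac, ad, ae, af, ag, bc, bd, be, bf, bg, bh, cd, ce, cf, cg, ch, de, df, dg, eg, eh, fg, fh
  2-simplices (16): abc, abg, ace, ade, adf, afg, bcd, bdf, beg, beh, bfh, cdg, ceh, cfg, cfh, deg

Hence C_0 ≅ Z^8, C_1 ≅ Z^24, C_2 ≅ Z^16.

The boundary map ∂_1: C_1 → C_0 is given by ∂[p,q] = [q] − [p]. For instance
  ∂af = f − a.
The resulting 8×24 matrix has rank 7, and its Smith normal form has invariant factors (1,1,1,1,1,1,1).

∂_2: C_2 → C_1 maps a triangle to the signed sum of its edges. For instance
  ∂cdg = dg − cg + cd,
  ∂bdf = df − bf + bd.
As a 24×16 matrix over Z this has rank 15, with invariant factors (1,1,1,1,1,1,1,1,1,1,1,1,1,1,1).

Now H_k = ker ∂_k / im ∂_{k+1}, so:

  H_0: rank C_0 − rank ∂_1 = 8 − 7 = 1, and the invariant factors of ∂_1 are all 1, so H_0 ≅ Z.
  H_1: rank ker ∂_1 − rank ∂_2 = (24 − 7) − 15 = 2, and the invariant factors of ∂_2 are all 1, so H_1 ≅ Z^2.
  H_2: rank ker ∂_2 − rank ∂_3 = (16 − 15) − 0 = 1, and there is no ∂_3, so H_2 ≅ Z.

(K is a triangulation of the torus T^2.)

H_0 ≅ Z,  H_1 ≅ Z^2,  H_2 ≅ Z.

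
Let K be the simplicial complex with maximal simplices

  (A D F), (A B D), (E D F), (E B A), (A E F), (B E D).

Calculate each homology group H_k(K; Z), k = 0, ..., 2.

We work with the vertex ordering A < B < D < E < F. The simplices of K, each written with vertices in increasing order, are:

  0-simplices (5): A, B, D, E, F
  1-simplices (9): AB, AD, AE, AF, BD, BE, DE, DF, EF
  2-simplices (6): ABD, ABE, ADF, AEF, BDE, DEF

so the chain groups are C_0 ≅ Z^5, C_1 ≅ Z^9, C_2 ≅ Z^6.

The boundary map ∂_1: C_1 → C_0 is given by ∂[p,q] = [q] − [p]. For instance
  ∂AD = D − A.
The 5×9 boundary matrix has rank 4 and Smith normal form diag(1,1,1,1).

∂_2: C_2 → C_1 maps a triangle to the signed sum of its edges. For instance
  ∂DEF = EF − DF + DE,
  ∂ADF = DF − AF + AD.
The resulting 9×6 matrix has rank 5, and its Smith normal form has invariant factors (1,1,1,1,1).

Reading off H_k = ker ∂_k / im ∂_{k+1}:

  H_0: rank C_0 − rank ∂_1 = 5 − 4 = 1, and the invariant factors of ∂_1 are all 1, so H_0 ≅ Z.
  H_1: rank ker ∂_1 − rank ∂_2 = (9 − 4) − 5 = 0, and the invariant factors of ∂_2 are all 1, so H_1 ≅ 0.
  H_2: rank ker ∂_2 − rank ∂_3 = (6 − 5) − 0 = 1, and there is no ∂_3, so H_2 ≅ Z.

H_0 ≅ Z,  H_1 = 0,  H_2 ≅ Z.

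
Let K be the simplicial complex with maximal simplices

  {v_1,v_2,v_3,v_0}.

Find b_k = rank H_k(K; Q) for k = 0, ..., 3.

Order the vertices as v_0 < v_1 < v_2 < v_3. Listing each simplex with vertices in this order, K has dimension 3 with simplices:

  0-simplices (4): [v_0], [v_1], [v_2], [v_3]
  1-simplices (6): [v_0,v_1], [v_0,v_2], [v_0,v_3], [v_1,v_2], [v_1,v_3], [v_2,v_3]
  2-simplices (4): [v_0,v_1,v_2], [v_0,v_1,v_3], [v_0,v_2,v_3], [v_1,v_2,v_3]
  3-simplices (1): [v_0,v_1,v_2,v_3]

Hence C_0 ≅ Z^4, C_1 ≅ Z^6, C_2 ≅ Z^4, C_3 ≅ Z^1.

∂_1: C_1 → C_0 maps an edge to its endpoints' difference, ∂[p,q] = q − p.
As a 4×6 matrix over Z this has rank 3, with invariant factors (1,1,1).

Boundary ∂_2: C_2 → C_1 sends each 2-simplex [p,q,r] to [q,r] − [p,r] + [p,q]. For instance
  ∂[v_0,v_1,v_2] = [v_1,v_2] − [v_0,v_2] + [v_0,v_1],
  ∂[v_1,v_2,v_3] = [v_2,v_3] − [v_1,v_3] + [v_1,v_2].
This gives a 6×4 integer matrix of rank 3; reducing to Smith normal form yields diagonal entries (1,1,1).

∂_3: C_3 → C_2 sends each 3-simplex σ to the alternating sum Σ_i (−1)^i (σ with its i-th vertex removed). For instance
  ∂[v_0,v_1,v_2,v_3] = [v_1,v_2,v_3] − [v_0,v_2,v_3] + [v_0,v_1,v_3] − [v_0,v_1,v_2].
This gives a 4×1 integer matrix of rank 1; reducing to Smith normal form yields diagonal entries (1).

Reading off H_k = ker ∂_k / im ∂_{k+1}:

  H_0: rank C_0 − rank ∂_1 = 4 − 3 = 1, and the invariant factors of ∂_1 are all 1, so H_0 = Z.
  H_1: rank ker ∂_1 − rank ∂_2 = (6 − 3) − 3 = 0, and the invariant factors of ∂_2 are all 1, so H_1 = 0.
  H_2: rank ker ∂_2 − rank ∂_3 = (4 − 3) − 1 = 0, and the invariant factors of ∂_3 are all 1, so H_2 = 0.
  H_3: rank ker ∂_3 − rank ∂_4 = (1 − 1) − 0 = 0, and there is no ∂_4, so H_3 = 0.

Hence the Betti numbers are b_0 = 1, b_1 = 0, b_2 = 0, b_3 = 0.

b_0 = 1, b_1 = 0, b_2 = 0, b_3 = 0.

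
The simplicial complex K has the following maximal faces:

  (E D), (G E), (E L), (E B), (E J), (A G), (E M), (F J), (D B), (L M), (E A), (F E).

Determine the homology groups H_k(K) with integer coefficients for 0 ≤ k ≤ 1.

H_0 ≅ Z,  H_1 ≅ Z^4.

Take the total order A < B < D < E < F < G < J < L < M on the vertex set. Then K (dimension 1) consists of the simplices:

  0-simplices (9): A, B, D, E, F, G, J, L, M
  1-simplices (12): AE, AG, BD, BE, DE, EF, EG, EJ, EL, EM, FJ, LM

Hence C_0 ≅ Z^9, C_1 ≅ Z^12.

Boundary ∂_1: C_1 → C_0 is given by ∂[p,q] = [q] − [p]. For instance
  ∂EJ = J − E.
This gives a 9×12 integer matrix of rank 8; reducing to Smith normal form yields diagonal entries (1,1,1,1,1,1,1,1).

Computing H_k = (kernel of ∂_k) / (image of ∂_{k+1}):

  H_0: rank C_0 − rank ∂_1 = 9 − 8 = 1, and the invariant factors of ∂_1 are all 1, so H_0 ≅ Z.
  H_1: rank ker ∂_1 − rank ∂_2 = (12 − 8) − 0 = 4, and there is no ∂_2, so H_1 ≅ Z^4.

(K is a triangulation of a wedge of 4 circles.)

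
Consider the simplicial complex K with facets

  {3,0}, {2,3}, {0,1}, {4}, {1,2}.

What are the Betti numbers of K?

b_0 = 2, b_1 = 1.

K has 5 vertices, 4 edges.
rank ∂_0 = 0, rank ∂_1 = 3 ⇒ b_0 = 5 − 0 − 3 = 2; all invariant factors of ∂_1 are 1 so no torsion. So H_0 = Z^2.
rank ∂_1 = 3, rank ∂_2 = 0 ⇒ b_1 = 4 − 3 − 0 = 1. So H_1 = Z.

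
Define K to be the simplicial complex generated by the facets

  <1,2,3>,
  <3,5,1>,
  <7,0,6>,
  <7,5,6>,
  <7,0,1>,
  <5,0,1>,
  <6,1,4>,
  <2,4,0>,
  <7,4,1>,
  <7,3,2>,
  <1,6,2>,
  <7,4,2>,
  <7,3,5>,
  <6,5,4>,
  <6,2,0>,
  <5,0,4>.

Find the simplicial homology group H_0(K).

H_0 ≅ Z.

We work with the vertex ordering 0 < 1 < 2 < 3 < 4 < 5 < 6 < 7. The simplices of K, each written with vertices in increasing order, are:

  0-simplices (8): [0], [1], [2], [3], [4], [5], [6], [7]
  1-simplices (24): (24 of them)
  2-simplices (16): [0,1,5], [0,1,7], [0,2,4], [0,2,6], [0,4,5], [0,6,7], [1,2,3], [1,2,6], [1,3,5], [1,4,6], [1,4,7], [2,3,7], [2,4,7], [3,5,7], [4,5,6], [5,6,7]

so the chain groups are C_0 ≅ Z^8, C_1 ≅ Z^24, C_2 ≅ Z^16.

Boundary ∂_1: C_1 → C_0 is given by ∂[p,q] = [q] − [p].
The resulting 8×24 matrix has rank 7, and its Smith normal form has invariant factors (1,1,1,1,1,1,1).

The boundary map ∂_2: C_2 → C_1 maps a triangle to the signed sum of its edges. For instance
  ∂[2,4,7] = [4,7] − [2,7] + [2,4],
  ∂[1,2,6] = [2,6] − [1,6] + [1,2].
As a 24×16 matrix over Z this has rank 15, with invariant factors (1,1,1,1,1,1,1,1,1,1,1,1,1,1,1).

Now H_k = ker ∂_k / im ∂_{k+1}, so:

  H_0: rank C_0 − rank ∂_1 = 8 − 7 = 1, and the invariant factors of ∂_1 are all 1, so H_0 ≅ Z.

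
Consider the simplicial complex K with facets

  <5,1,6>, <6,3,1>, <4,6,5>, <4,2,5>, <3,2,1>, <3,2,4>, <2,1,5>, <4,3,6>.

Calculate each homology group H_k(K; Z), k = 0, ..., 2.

H_0 ≅ Z,  H_1 = 0,  H_2 ≅ Z.

Take the total order 1 < 2 < 3 < 4 < 5 < 6 on the vertex set. Then K (dimension 2) consists of the simplices:

  0-simplices (6): [1], [2], [3], [4], [5], [6]
  1-simplices (12): [1,2], [1,3], [1,5], [1,6], [2,3], [2,4], [2,5], [3,4], [3,6], [4,5], [4,6], [5,6]
  2-simplices (8): [1,2,3], [1,2,5], [1,3,6], [1,5,6], [2,3,4], [2,4,5], [3,4,6], [4,5,6]

giving chain groups C_0 ≅ Z^6, C_1 ≅ Z^12, C_2 ≅ Z^8.

∂_1: C_1 → C_0 sends each edge [p,q] (with p < q) to q − p.
This gives a 6×12 integer matrix of rank 5; reducing to Smith normal form yields diagonal entries (1,1,1,1,1).

Boundary ∂_2: C_2 → C_1 acts by ∂[p,q,r] = [q,r] − [p,r] + [p,q]. For instance
  ∂[2,4,5] = [4,5] − [2,5] + [2,4],
  ∂[1,2,3] = [2,3] − [1,3] + [1,2].
The resulting 12×8 matrix has rank 7, and its Smith normal form has invariant factors (1,1,1,1,1,1,1).

From H_k ≅ ker(∂_k) / im(∂_{k+1}) we obtain:

  H_0: rank C_0 − rank ∂_1 = 6 − 5 = 1, and the invariant factors of ∂_1 are all 1, so H_0 = Z.
  H_1: rank ker ∂_1 − rank ∂_2 = (12 − 5) − 7 = 0, and the invariant factors of ∂_2 are all 1, so H_1 = 0.
  H_2: rank ker ∂_2 − rank ∂_3 = (8 − 7) − 0 = 1, and there is no ∂_3, so H_2 = Z.

As a check, the Euler characteristic is 6 − 12 + 8 = 2, which agrees with 1 − 0 + 1 = 2.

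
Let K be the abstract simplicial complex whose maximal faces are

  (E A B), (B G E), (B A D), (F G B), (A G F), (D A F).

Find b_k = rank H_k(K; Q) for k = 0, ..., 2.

Order the vertices as A < B < D < E < F < G. Listing each simplex with vertices in this order, K has dimension 2 with simplices:

  0-simplices (6): A, B, D, E, F, G
  1-simplices (12): AB, AD, AE, AF, AG, BD, BE, BF, BG, DF, EG, FG
  2-simplices (6): ABD, ABE, ADF, AFG, BEG, BFG

so the chain groups are C_0 ≅ Z^6, C_1 ≅ Z^12, C_2 ≅ Z^6.

∂_1: C_1 → C_0 maps an edge to its endpoints' difference, ∂[p,q] = q − p. For instance
  ∂BF = F − B.
The 6×12 boundary matrix has rank 5 and Smith normal form diag(1,1,1,1,1).

Boundary ∂_2: C_2 → C_1 maps a triangle to the signed sum of its edges. For instance
  ∂BFG = FG − BG + BF,
  ∂ADF = DF − AF + AD.
As a 12×6 matrix over Z this has rank 6, with invariant factors (1,1,1,1,1,1).

Computing H_k = (kernel of ∂_k) / (image of ∂_{k+1}):

  H_0: rank C_0 − rank ∂_1 = 6 − 5 = 1, and the invariant factors of ∂_1 are all 1, so H_0 ≅ Z.
  H_1: rank ker ∂_1 − rank ∂_2 = (12 − 5) − 6 = 1, and the invariant factors of ∂_2 are all 1, so H_1 ≅ Z.
  H_2: rank ker ∂_2 − rank ∂_3 = (6 − 6) − 0 = 0, and there is no ∂_3, so H_2 ≅ 0.

(K is a triangulation of the cylinder S^1 x I.)

Hence the Betti numbers are b_0 = 1, b_1 = 1, b_2 = 0.

b_0 = 1, b_1 = 1, b_2 = 0.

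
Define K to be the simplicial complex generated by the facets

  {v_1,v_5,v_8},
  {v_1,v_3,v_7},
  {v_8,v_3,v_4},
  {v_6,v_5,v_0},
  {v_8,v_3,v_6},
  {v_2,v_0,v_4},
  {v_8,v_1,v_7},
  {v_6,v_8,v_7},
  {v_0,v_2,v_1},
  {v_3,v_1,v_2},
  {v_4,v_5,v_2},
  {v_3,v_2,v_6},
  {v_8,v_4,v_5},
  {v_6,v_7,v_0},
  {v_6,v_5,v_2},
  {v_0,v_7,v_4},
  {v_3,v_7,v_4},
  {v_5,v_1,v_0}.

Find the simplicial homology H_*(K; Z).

Order the vertices as v_0 < v_1 < v_2 < v_3 < v_4 < v_5 < v_6 < v_7 < v_8. Listing each simplex with vertices in this order, K has dimension 2 with simplices:

  0-simplices (9): [v_0], [v_1], [v_2], [v_3], [v_4], [v_5], [v_6], [v_7], [v_8]
  1-simplices (27): (27 of them)
  2-simplices (18): (18 of them)

so the chain groups are C_0 ≅ Z^9, C_1 ≅ Z^27, C_2 ≅ Z^18.

The boundary map ∂_1: C_1 → C_0 sends each edge [p,q] (with p < q) to q − p.
This gives a 9×27 integer matrix of rank 8; reducing to Smith normal form yields diagonal entries (1,1,1,1,1,1,1,1).

Boundary ∂_2: C_2 → C_1 maps a triangle to the signed sum of its edges. For instance
  ∂[v_2,v_5,v_6] = [v_5,v_6] − [v_2,v_6] + [v_2,v_5],
  ∂[v_1,v_5,v_8] = [v_5,v_8] − [v_1,v_8] + [v_1,v_5].
The 27×18 boundary matrix has rank 18 and Smith normal form diag(1,1,1,1,1,1,1,1,1,1,1,1,1,1,1,1,1,2).

Computing H_k = (kernel of ∂_k) / (image of ∂_{k+1}):

  H_0: rank C_0 − rank ∂_1 = 9 − 8 = 1, and the invariant factors of ∂_1 are all 1, so H_0 = Z.
  H_1: rank ker ∂_1 − rank ∂_2 = (27 − 8) − 18 = 1, and ∂_2 has invariant factor 2 > 1, so H_1 = Z ⊕ Z/2Z.
  H_2: rank ker ∂_2 − rank ∂_3 = (18 − 18) − 0 = 0, and there is no ∂_3, so H_2 = 0.

H_0 ≅ Z,  H_1 ≅ Z ⊕ Z/2Z,  H_2 = 0.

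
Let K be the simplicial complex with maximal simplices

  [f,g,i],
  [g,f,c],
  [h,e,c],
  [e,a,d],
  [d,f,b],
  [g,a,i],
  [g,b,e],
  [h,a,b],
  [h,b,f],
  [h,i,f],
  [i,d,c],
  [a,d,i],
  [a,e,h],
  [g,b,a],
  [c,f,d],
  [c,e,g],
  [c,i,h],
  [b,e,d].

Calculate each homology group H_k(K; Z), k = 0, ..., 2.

Fix the vertex order a < b < c < d < e < f < g < h < i and write every simplex with vertices in increasing order. Then dim K = 2 and the simplices of K are:

  0-simplices (9): a, b, c, d, e, f, g, h, i
  1-simplices (27): ab, ad, ae, ag, ah, ai, bd, be, bf, bg, bh, cd, ce, cf, cg, ch, ci, de, df, di, eg, eh, fg, fh, fi, gi, hi
  2-simplices (18): abg, abh, ade, adi, aeh, agi, bde, bdf, beg, bfh, cdf, cdi, ceg, ceh, cfg, chi, fgi, fhi

Hence C_0 ≅ Z^9, C_1 ≅ Z^27, C_2 ≅ Z^18.

Boundary ∂_1: C_1 → C_0 maps an edge to its endpoints' difference, ∂[p,q] = q − p.
The resulting 9×27 matrix has rank 8, and its Smith normal form has invariant factors (1,1,1,1,1,1,1,1).

∂_2: C_2 → C_1 maps a triangle to the signed sum of its edges. For instance
  ∂abg = bg − ag + ab,
  ∂ade = de − ae + ad.
As a 27×18 matrix over Z this has rank 18, with invariant factors (1,1,1,1,1,1,1,1,1,1,1,1,1,1,1,1,1,2).

Reading off H_k = ker ∂_k / im ∂_{k+1}:

  H_0: rank C_0 − rank ∂_1 = 9 − 8 = 1, and the invariant factors of ∂_1 are all 1, so H_0 = Z.
  H_1: rank ker ∂_1 − rank ∂_2 = (27 − 8) − 18 = 1, and ∂_2 has invariant factor 2 > 1, so H_1 = Z ⊕ Z/2Z.
  H_2: rank ker ∂_2 − rank ∂_3 = (18 − 18) − 0 = 0, and there is no ∂_3, so H_2 = 0.

As a check, the Euler characteristic is 9 − 27 + 18 = 0, which agrees with 1 − 1 + 0 = 0.

H_0 ≅ Z,  H_1 ≅ Z ⊕ Z/2Z,  H_2 = 0.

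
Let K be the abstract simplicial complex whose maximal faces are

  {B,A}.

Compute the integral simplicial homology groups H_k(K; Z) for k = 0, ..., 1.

H_0 ≅ Z,  H_1 = 0.

We work with the vertex ordering A < B. The simplices of K, each written with vertices in increasing order, are:

  0-simplices (2): A, B
  1-simplices (1): AB

giving chain groups C_0 ≅ Z^2, C_1 ≅ Z^1.

∂_1: C_1 → C_0 maps an edge to its endpoints' difference, ∂[p,q] = q − p. For instance
  ∂AB = B − A.
As a 2×1 matrix over Z this has rank 1, with invariant factors (1).

Now H_k = ker ∂_k / im ∂_{k+1}, so:

  H_0: rank C_0 − rank ∂_1 = 2 − 1 = 1, and the invariant factors of ∂_1 are all 1, so H_0 ≅ Z.
  H_1: rank ker ∂_1 − rank ∂_2 = (1 − 1) − 0 = 0, and there is no ∂_2, so H_1 ≅ 0.

As a check, the Euler characteristic is 2 − 1 = 1, which agrees with 1 − 0 = 1.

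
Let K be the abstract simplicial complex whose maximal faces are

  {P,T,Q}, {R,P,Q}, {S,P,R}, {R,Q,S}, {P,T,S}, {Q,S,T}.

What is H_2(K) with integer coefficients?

H_2 ≅ Z.

Order the vertices as P < Q < R < S < T. Listing each simplex with vertices in this order, K has dimension 2 with simplices:

  0-simplices (5): P, Q, R, S, T
  1-simplices (9): PQ, PR, PS, PT, QR, QS, QT, RS, ST
  2-simplices (6): PQR, PQT, PRS, PST, QRS, QST

Hence C_0 ≅ Z^5, C_1 ≅ Z^9, C_2 ≅ Z^6.

Boundary ∂_1: C_1 → C_0 sends each edge [p,q] (with p < q) to q − p. For instance
  ∂PR = R − P.
As a 5×9 matrix over Z this has rank 4, with invariant factors (1,1,1,1).

∂_2: C_2 → C_1 sends each 2-simplex [p,q,r] to [q,r] − [p,r] + [p,q]. For instance
  ∂QRS = RS − QS + QR,
  ∂PQR = QR − PR + PQ.
As a 9×6 matrix over Z this has rank 5, with invariant factors (1,1,1,1,1).

Reading off H_k = ker ∂_k / im ∂_{k+1}:

  H_2: rank ker ∂_2 − rank ∂_3 = (6 − 5) − 0 = 1, and there is no ∂_3, so H_2 ≅ Z.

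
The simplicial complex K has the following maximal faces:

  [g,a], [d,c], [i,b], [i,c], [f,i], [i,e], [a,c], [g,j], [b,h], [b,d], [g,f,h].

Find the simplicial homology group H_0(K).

H_0 = Z.

Fix the vertex order a < b < c < d < e < f < g < h < i < j and write every simplex with vertices in increasing order. Then dim K = 2 and the simplices of K are:

  0-simplices (10): a, b, c, d, e, f, g, h, i, j
  1-simplices (13): ac, ag, bd, bh, bi, cd, ci, ei, fg, fh, fi, gh, gj
  2-simplices (1): fgh

giving chain groups C_0 ≅ Z^10, C_1 ≅ Z^13, C_2 ≅ Z^1.

Boundary ∂_1: C_1 → C_0 sends each edge [p,q] (with p < q) to q − p.
This gives a 10×13 integer matrix of rank 9; reducing to Smith normal form yields diagonal entries (1,1,1,1,1,1,1,1,1).

The boundary map ∂_2: C_2 → C_1 maps a triangle to the signed sum of its edges. For instance
  ∂fgh = gh − fh + fg.
The resulting 13×1 matrix has rank 1, and its Smith normal form has invariant factors (1).

From H_k ≅ ker(∂_k) / im(∂_{k+1}) we obtain:

  H_0: rank C_0 − rank ∂_1 = 10 − 9 = 1, and the invariant factors of ∂_1 are all 1, so H_0 = Z.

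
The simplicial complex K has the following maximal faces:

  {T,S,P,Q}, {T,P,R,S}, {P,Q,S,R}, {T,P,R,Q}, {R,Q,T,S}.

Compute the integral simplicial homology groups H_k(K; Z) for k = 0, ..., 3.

We work with the vertex ordering P < Q < R < S < T. The simplices of K, each written with vertices in increasing order, are:

  0-simplices (5): P, Q, R, S, T
  1-simplices (10): PQ, PR, PS, PT, QR, QS, QT, RS, RT, ST
  2-simplices (10): PQR, PQS, PQT, PRS, PRT, PST, QRS, QRT, QST, RST
  3-simplices (5): PQRS, PQRT, PQST, PRST, QRST

so the chain groups are C_0 ≅ Z^5, C_1 ≅ Z^10, C_2 ≅ Z^10, C_3 ≅ Z^5.

∂_1: C_1 → C_0 maps an edge to its endpoints' difference, ∂[p,q] = q − p. For instance
  ∂QR = R − Q.
The 5×10 boundary matrix has rank 4 and Smith normal form diag(1,1,1,1).

Boundary ∂_2: C_2 → C_1 maps a triangle to the signed sum of its edges. For instance
  ∂RST = ST − RT + RS,
  ∂QRS = RS − QS + QR.
The 10×10 boundary matrix has rank 6 and Smith normal form diag(1,1,1,1,1,1).

∂_3: C_3 → C_2 sends each 3-simplex σ to the alternating sum Σ_i (−1)^i (σ with its i-th vertex removed). For instance
  ∂PQRS = QRS − PRS + PQS − PQR,
  ∂QRST = RST − QST + QRT − QRS.
As a 10×5 matrix over Z this has rank 4, with invariant factors (1,1,1,1).

Computing H_k = (kernel of ∂_k) / (image of ∂_{k+1}):

  H_0: rank C_0 − rank ∂_1 = 5 − 4 = 1, and the invariant factors of ∂_1 are all 1, so H_0 ≅ Z.
  H_1: rank ker ∂_1 − rank ∂_2 = (10 − 4) − 6 = 0, and the invariant factors of ∂_2 are all 1, so H_1 ≅ 0.
  H_2: rank ker ∂_2 − rank ∂_3 = (10 − 6) − 4 = 0, and the invariant factors of ∂_3 are all 1, so H_2 ≅ 0.
  H_3: rank ker ∂_3 − rank ∂_4 = (5 − 4) − 0 = 1, and there is no ∂_4, so H_3 ≅ Z.

H_0 = Z,  H_1 = 0,  H_2 = 0,  H_3 = Z.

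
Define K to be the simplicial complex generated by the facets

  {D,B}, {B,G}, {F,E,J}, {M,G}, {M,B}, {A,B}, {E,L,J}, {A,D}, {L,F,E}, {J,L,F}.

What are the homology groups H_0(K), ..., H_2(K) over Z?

Order the vertices as A < B < D < E < F < G < J < L < M. Listing each simplex with vertices in this order, K has dimension 2 with simplices:

  0-simplices (9): A, B, D, E, F, G, J, L, M
  1-simplices (12): AB, AD, BD, BG, BM, EF, EJ, EL, FJ, FL, GM, JL
  2-simplices (4): EFJ, EFL, EJL, FJL

giving chain groups C_0 ≅ Z^9, C_1 ≅ Z^12, C_2 ≅ Z^4.

∂_1: C_1 → C_0 sends each edge [p,q] (with p < q) to q − p. For instance
  ∂AD = D − A.
As a 9×12 matrix over Z this has rank 7, with invariant factors (1,1,1,1,1,1,1).

∂_2: C_2 → C_1 sends each 2-simplex [p,q,r] to [q,r] − [p,r] + [p,q]. For instance
  ∂EJL = JL − EL + EJ,
  ∂FJL = JL − FL + FJ.
As a 12×4 matrix over Z this has rank 3, with invariant factors (1,1,1).

From H_k ≅ ker(∂_k) / im(∂_{k+1}) we obtain:

  H_0: rank C_0 − rank ∂_1 = 9 − 7 = 2, and the invariant factors of ∂_1 are all 1, so H_0 = Z^2.
  H_1: rank ker ∂_1 − rank ∂_2 = (12 − 7) − 3 = 2, and the invariant factors of ∂_2 are all 1, so H_1 = Z^2.
  H_2: rank ker ∂_2 − rank ∂_3 = (4 − 3) − 0 = 1, and there is no ∂_3, so H_2 = Z.

H_0 = Z^2,  H_1 = Z^2,  H_2 = Z.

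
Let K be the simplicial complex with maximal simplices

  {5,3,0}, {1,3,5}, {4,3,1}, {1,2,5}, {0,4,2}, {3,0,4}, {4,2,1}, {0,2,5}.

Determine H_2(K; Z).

H_2 = Z.

Order the vertices as 0 < 1 < 2 < 3 < 4 < 5. Listing each simplex with vertices in this order, K has dimension 2 with simplices:

  0-simplices (6): [0], [1], [2], [3], [4], [5]
  1-simplices (12): [0,2], [0,3], [0,4], [0,5], [1,2], [1,3], [1,4], [1,5], [2,4], [2,5], [3,4], [3,5]
  2-simplices (8): [0,2,4], [0,2,5], [0,3,4], [0,3,5], [1,2,4], [1,2,5], [1,3,4], [1,3,5]

giving chain groups C_0 ≅ Z^6, C_1 ≅ Z^12, C_2 ≅ Z^8.

Boundary ∂_1: C_1 → C_0 is given by ∂[p,q] = [q] − [p]. For instance
  ∂[0,5] = [5] − [0].
As a 6×12 matrix over Z this has rank 5, with invariant factors (1,1,1,1,1).

The boundary map ∂_2: C_2 → C_1 sends each 2-simplex [p,q,r] to [q,r] − [p,r] + [p,q]. For instance
  ∂[1,2,5] = [2,5] − [1,5] + [1,2],
  ∂[0,2,4] = [2,4] − [0,4] + [0,2].
The 12×8 boundary matrix has rank 7 and Smith normal form diag(1,1,1,1,1,1,1).

Computing H_k = (kernel of ∂_k) / (image of ∂_{k+1}):

  H_2: rank ker ∂_2 − rank ∂_3 = (8 − 7) − 0 = 1, and there is no ∂_3, so H_2 = Z.

(K is a triangulation of the 2-sphere S^2.)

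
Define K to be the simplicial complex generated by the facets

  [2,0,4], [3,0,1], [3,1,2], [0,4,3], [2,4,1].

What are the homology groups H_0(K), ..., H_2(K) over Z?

Fix the vertex order 0 < 1 < 2 < 3 < 4 and write every simplex with vertices in increasing order. Then dim K = 2 and the simplices of K are:

  0-simplices (5): [0], [1], [2], [3], [4]
  1-simplices (10): [0,1], [0,2], [0,3], [0,4], [1,2], [1,3], [1,4], [2,3], [2,4], [3,4]
  2-simplices (5): [0,1,3], [0,2,4], [0,3,4], [1,2,3], [1,2,4]

giving chain groups C_0 ≅ Z^5, C_1 ≅ Z^10, C_2 ≅ Z^5.

∂_1: C_1 → C_0 sends each edge [p,q] (with p < q) to q − p. For instance
  ∂[1,3] = [3] − [1].
The 5×10 boundary matrix has rank 4 and Smith normal form diag(1,1,1,1).

Boundary ∂_2: C_2 → C_1 maps a triangle to the signed sum of its edges. For instance
  ∂[1,2,4] = [2,4] − [1,4] + [1,2],
  ∂[0,3,4] = [3,4] − [0,4] + [0,3].
As a 10×5 matrix over Z this has rank 5, with invariant factors (1,1,1,1,1).

Reading off H_k = ker ∂_k / im ∂_{k+1}:

  H_0: rank C_0 − rank ∂_1 = 5 − 4 = 1, and the invariant factors of ∂_1 are all 1, so H_0 = Z.
  H_1: rank ker ∂_1 − rank ∂_2 = (10 − 4) − 5 = 1, and the invariant factors of ∂_2 are all 1, so H_1 = Z.
  H_2: rank ker ∂_2 − rank ∂_3 = (5 − 5) − 0 = 0, and there is no ∂_3, so H_2 = 0.

(K is a triangulation of the Möbius band.)

H_0 ≅ Z,  H_1 ≅ Z,  H_2 = 0.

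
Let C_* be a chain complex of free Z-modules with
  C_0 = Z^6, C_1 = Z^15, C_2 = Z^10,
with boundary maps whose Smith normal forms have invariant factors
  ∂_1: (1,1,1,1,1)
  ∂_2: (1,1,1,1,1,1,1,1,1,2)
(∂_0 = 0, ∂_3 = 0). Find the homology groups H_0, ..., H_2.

H_0: b_0 = 6 − 0 − 5 = 1; torsion from ∂_1 factors > 1: none. So H_0 = Z.
H_1: b_1 = 15 − 5 − 10 = 0; torsion from ∂_2 factors > 1: [2]. So H_1 = Z_2.
H_2: b_2 = 10 − 10 − 0 = 0; torsion from ∂_3 factors > 1: none. So H_2 = 0.

H_0 = Z,  H_1 = Z_2,  H_2 = 0.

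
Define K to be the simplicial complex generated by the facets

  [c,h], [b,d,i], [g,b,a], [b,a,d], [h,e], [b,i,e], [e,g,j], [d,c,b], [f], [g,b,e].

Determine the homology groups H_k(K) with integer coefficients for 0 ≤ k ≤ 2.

H_0 ≅ Z^2,  H_1 ≅ Z,  H_2 = 0.

Take the total order a < b < c < d < e < f < g < h < i < j on the vertex set. Then K (dimension 2) consists of the simplices:

  0-simplices (10): a, b, c, d, e, f, g, h, i, j
  1-simplices (16): ab, ad, ag, bc, bd, be, bg, bi, cd, ch, di, eg, eh, ei, ej, gj
  2-simplices (7): abd, abg, bcd, bdi, beg, bei, egj

Hence C_0 ≅ Z^10, C_1 ≅ Z^16, C_2 ≅ Z^7.

The boundary map ∂_1: C_1 → C_0 maps an edge to its endpoints' difference, ∂[p,q] = q − p. For instance
  ∂ab = b − a.
This gives a 10×16 integer matrix of rank 8; reducing to Smith normal form yields diagonal entries (1,1,1,1,1,1,1,1).

Boundary ∂_2: C_2 → C_1 maps a triangle to the signed sum of its edges. For instance
  ∂bdi = di − bi + bd,
  ∂egj = gj − ej + eg.
The 16×7 boundary matrix has rank 7 and Smith normal form diag(1,1,1,1,1,1,1).

From H_k ≅ ker(∂_k) / im(∂_{k+1}) we obtain:

  H_0: rank C_0 − rank ∂_1 = 10 − 8 = 2, and the invariant factors of ∂_1 are all 1, so H_0 = Z^2.
  H_1: rank ker ∂_1 − rank ∂_2 = (16 − 8) − 7 = 1, and the invariant factors of ∂_2 are all 1, so H_1 = Z.
  H_2: rank ker ∂_2 − rank ∂_3 = (7 − 7) − 0 = 0, and there is no ∂_3, so H_2 = 0.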